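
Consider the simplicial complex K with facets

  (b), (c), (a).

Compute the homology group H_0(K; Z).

Fix the vertex order a < b < c and write every simplex with vertices in increasing order. Then dim K = 0 and the simplices of K are:

  0-simplices (3): a, b, c

so the chain groups are C_0 ≅ Z^3.

Now H_k = ker ∂_k / im ∂_{k+1}, so:

  H_0: rank C_0 − rank ∂_1 = 3 − 0 = 3, and there is no ∂_1, so H_0 = Z^3.

H_0 = Z^3.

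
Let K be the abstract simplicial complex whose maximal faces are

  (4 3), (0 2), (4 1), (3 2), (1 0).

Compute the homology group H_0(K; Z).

Fix the vertex order 0 < 1 < 2 < 3 < 4 and write every simplex with vertices in increasing order. Then dim K = 1 and the simplices of K are:

  0-simplices (5): [0], [1], [2], [3], [4]
  1-simplices (5): [0,1], [0,2], [1,4], [2,3], [3,4]

so the chain groups are C_0 ≅ Z^5, C_1 ≅ Z^5.

Boundary ∂_1: C_1 → C_0 is given by ∂[p,q] = [q] − [p].
This gives a 5×5 integer matrix of rank 4; reducing to Smith normal form yields diagonal entries (1,1,1,1).

Reading off H_k = ker ∂_k / im ∂_{k+1}:

  H_0: rank C_0 − rank ∂_1 = 5 − 4 = 1, and the invariant factors of ∂_1 are all 1, so H_0 = Z.

(K is a triangulation of the circle S^1.)

H_0 = Z.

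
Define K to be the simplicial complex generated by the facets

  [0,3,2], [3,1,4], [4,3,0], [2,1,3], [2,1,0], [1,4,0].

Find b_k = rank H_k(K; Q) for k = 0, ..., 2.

b_0 = 1, b_1 = 0, b_2 = 1.

Order the vertices as 0 < 1 < 2 < 3 < 4. Listing each simplex with vertices in this order, K has dimension 2 with simplices:

  0-simplices (5): [0], [1], [2], [3], [4]
  1-simplices (9): [0,1], [0,2], [0,3], [0,4], [1,2], [1,3], [1,4], [2,3], [3,4]
  2-simplices (6): [0,1,2], [0,1,4], [0,2,3], [0,3,4], [1,2,3], [1,3,4]

giving chain groups C_0 ≅ Z^5, C_1 ≅ Z^9, C_2 ≅ Z^6.

Boundary ∂_1: C_1 → C_0 sends each edge [p,q] (with p < q) to q − p.
The resulting 5×9 matrix has rank 4, and its Smith normal form has invariant factors (1,1,1,1).

The boundary map ∂_2: C_2 → C_1 maps a triangle to the signed sum of its edges. For instance
  ∂[0,2,3] = [2,3] − [0,3] + [0,2],
  ∂[0,1,4] = [1,4] − [0,4] + [0,1].
This gives a 9×6 integer matrix of rank 5; reducing to Smith normal form yields diagonal entries (1,1,1,1,1).

Now H_k = ker ∂_k / im ∂_{k+1}, so:

  H_0: rank C_0 − rank ∂_1 = 5 − 4 = 1, and the invariant factors of ∂_1 are all 1, so H_0 = Z.
  H_1: rank ker ∂_1 − rank ∂_2 = (9 − 4) − 5 = 0, and the invariant factors of ∂_2 are all 1, so H_1 = 0.
  H_2: rank ker ∂_2 − rank ∂_3 = (6 − 5) − 0 = 1, and there is no ∂_3, so H_2 = Z.

As a check, the Euler characteristic is 5 − 9 + 6 = 2, which agrees with 1 − 0 + 1 = 2.

Hence the Betti numbers are b_0 = 1, b_1 = 0, b_2 = 1.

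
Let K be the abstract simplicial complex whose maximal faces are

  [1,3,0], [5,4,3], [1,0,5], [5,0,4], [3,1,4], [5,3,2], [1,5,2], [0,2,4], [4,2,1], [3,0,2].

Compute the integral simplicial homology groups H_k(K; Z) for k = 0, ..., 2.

Order the vertices as 0 < 1 < 2 < 3 < 4 < 5. Listing each simplex with vertices in this order, K has dimension 2 with simplices:

  0-simplices (6): [0], [1], [2], [3], [4], [5]
  1-simplices (15): [0,1], [0,2], [0,3], [0,4], [0,5], [1,2], [1,3], [1,4], [1,5], [2,3], [2,4], [2,5], [3,4], [3,5], [4,5]
  2-simplices (10): [0,1,3], [0,1,5], [0,2,3], [0,2,4], [0,4,5], [1,2,4], [1,2,5], [1,3,4], [2,3,5], [3,4,5]

Hence C_0 ≅ Z^6, C_1 ≅ Z^15, C_2 ≅ Z^10.

∂_1: C_1 → C_0 maps an edge to its endpoints' difference, ∂[p,q] = q − p. For instance
  ∂[1,3] = [3] − [1].
The resulting 6×15 matrix has rank 5, and its Smith normal form has invariant factors (1,1,1,1,1).

∂_2: C_2 → C_1 sends each 2-simplex [p,q,r] to [q,r] − [p,r] + [p,q]. For instance
  ∂[0,4,5] = [4,5] − [0,5] + [0,4],
  ∂[0,1,5] = [1,5] − [0,5] + [0,1].
This gives a 15×10 integer matrix of rank 10; reducing to Smith normal form yields diagonal entries (1,1,1,1,1,1,1,1,1,2).

Now H_k = ker ∂_k / im ∂_{k+1}, so:

  H_0: rank C_0 − rank ∂_1 = 6 − 5 = 1, and the invariant factors of ∂_1 are all 1, so H_0 ≅ Z.
  H_1: rank ker ∂_1 − rank ∂_2 = (15 − 5) − 10 = 0, and ∂_2 has invariant factor 2 > 1, so H_1 ≅ Z/2.
  H_2: rank ker ∂_2 − rank ∂_3 = (10 − 10) − 0 = 0, and there is no ∂_3, so H_2 ≅ 0.

As a check, the Euler characteristic is 6 − 15 + 10 = 1, which agrees with 1 − 0 + 0 = 1.

H_0 = Z,  H_1 = Z/2,  H_2 = 0.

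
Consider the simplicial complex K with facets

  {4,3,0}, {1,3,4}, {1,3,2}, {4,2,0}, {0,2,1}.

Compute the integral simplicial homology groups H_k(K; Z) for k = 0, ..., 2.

Fix the vertex order 0 < 1 < 2 < 3 < 4 and write every simplex with vertices in increasing order. Then dim K = 2 and the simplices of K are:

  0-simplices (5): [0], [1], [2], [3], [4]
  1-simplices (10): [0,1], [0,2], [0,3], [0,4], [1,2], [1,3], [1,4], [2,3], [2,4], [3,4]
  2-simplices (5): [0,1,2], [0,2,4], [0,3,4], [1,2,3], [1,3,4]

Hence C_0 ≅ Z^5, C_1 ≅ Z^10, C_2 ≅ Z^5.

Boundary ∂_1: C_1 → C_0 sends each edge [p,q] (with p < q) to q − p. For instance
  ∂[1,4] = [4] − [1].
As a 5×10 matrix over Z this has rank 4, with invariant factors (1,1,1,1).

∂_2: C_2 → C_1 acts by ∂[p,q,r] = [q,r] − [p,r] + [p,q]. For instance
  ∂[0,3,4] = [3,4] − [0,4] + [0,3],
  ∂[1,2,3] = [2,3] − [1,3] + [1,2].
The 10×5 boundary matrix has rank 5 and Smith normal form diag(1,1,1,1,1).

Computing H_k = (kernel of ∂_k) / (image of ∂_{k+1}):

  H_0: rank C_0 − rank ∂_1 = 5 − 4 = 1, and the invariant factors of ∂_1 are all 1, so H_0 ≅ Z.
  H_1: rank ker ∂_1 − rank ∂_2 = (10 − 4) − 5 = 1, and the invariant factors of ∂_2 are all 1, so H_1 ≅ Z.
  H_2: rank ker ∂_2 − rank ∂_3 = (5 − 5) − 0 = 0, and there is no ∂_3, so H_2 ≅ 0.

H_0 = Z,  H_1 = Z,  H_2 = 0.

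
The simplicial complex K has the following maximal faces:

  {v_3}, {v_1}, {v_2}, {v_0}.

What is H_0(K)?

We work with the vertex ordering v_0 < v_1 < v_2 < v_3. The simplices of K, each written with vertices in increasing order, are:

  0-simplices (4): [v_0], [v_1], [v_2], [v_3]

Hence C_0 ≅ Z^4.

From H_k ≅ ker(∂_k) / im(∂_{k+1}) we obtain:

  H_0: rank C_0 − rank ∂_1 = 4 − 0 = 4, and there is no ∂_1, so H_0 = Z^4.

H_0 = Z^4.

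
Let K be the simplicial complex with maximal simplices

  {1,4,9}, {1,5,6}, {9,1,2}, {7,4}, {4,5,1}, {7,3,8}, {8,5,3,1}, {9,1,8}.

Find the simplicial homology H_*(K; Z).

H_0 = Z,  H_1 = Z,  H_2 = 0,  H_3 = 0.

We work with the vertex ordering 1 < 2 < 3 < 4 < 5 < 6 < 7 < 8 < 9. The simplices of K, each written with vertices in increasing order, are:

  0-simplices (9): [1], [2], [3], [4], [5], [6], [7], [8], [9]
  1-simplices (18): [1,2], [1,3], [1,4], [1,5], [1,6], [1,8], [1,9], [2,9], [3,5], [3,7], [3,8], [4,5], [4,7], [4,9], [5,6], [5,8], [7,8], [8,9]
  2-simplices (10): [1,2,9], [1,3,5], [1,3,8], [1,4,5], [1,4,9], [1,5,6], [1,5,8], [1,8,9], [3,5,8], [3,7,8]
  3-simplices (1): [1,3,5,8]

Hence C_0 ≅ Z^9, C_1 ≅ Z^18, C_2 ≅ Z^10, C_3 ≅ Z^1.

The boundary map ∂_1: C_1 → C_0 is given by ∂[p,q] = [q] − [p]. For instance
  ∂[1,2] = [2] − [1].
The 9×18 boundary matrix has rank 8 and Smith normal form diag(1,1,1,1,1,1,1,1).

∂_2: C_2 → C_1 acts by ∂[p,q,r] = [q,r] − [p,r] + [p,q]. For instance
  ∂[1,5,8] = [5,8] − [1,8] + [1,5],
  ∂[1,3,8] = [3,8] − [1,8] + [1,3].
This gives a 18×10 integer matrix of rank 9; reducing to Smith normal form yields diagonal entries (1,1,1,1,1,1,1,1,1).

The boundary map ∂_3: C_3 → C_2 sends each 3-simplex σ to the alternating sum Σ_i (−1)^i (σ with its i-th vertex removed). For instance
  ∂[1,3,5,8] = [3,5,8] − [1,5,8] + [1,3,8] − [1,3,5].
The 10×1 boundary matrix has rank 1 and Smith normal form diag(1).

Now H_k = ker ∂_k / im ∂_{k+1}, so:

  H_0: rank C_0 − rank ∂_1 = 9 − 8 = 1, and the invariant factors of ∂_1 are all 1, so H_0 = Z.
  H_1: rank ker ∂_1 − rank ∂_2 = (18 − 8) − 9 = 1, and the invariant factors of ∂_2 are all 1, so H_1 = Z.
  H_2: rank ker ∂_2 − rank ∂_3 = (10 − 9) − 1 = 0, and the invariant factors of ∂_3 are all 1, so H_2 = 0.
  H_3: rank ker ∂_3 − rank ∂_4 = (1 − 1) − 0 = 0, and there is no ∂_4, so H_3 = 0.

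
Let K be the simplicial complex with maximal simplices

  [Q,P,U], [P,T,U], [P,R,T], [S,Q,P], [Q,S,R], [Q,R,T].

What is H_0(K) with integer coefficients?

H_0 ≅ Z.

Fix the vertex order P < Q < R < S < T < U and write every simplex with vertices in increasing order. Then dim K = 2 and the simplices of K are:

  0-simplices (6): P, Q, R, S, T, U
  1-simplices (12): PQ, PR, PS, PT, PU, QR, QS, QT, QU, RS, RT, TU
  2-simplices (6): PQS, PQU, PRT, PTU, QRS, QRT

so the chain groups are C_0 ≅ Z^6, C_1 ≅ Z^12, C_2 ≅ Z^6.

Boundary ∂_1: C_1 → C_0 is given by ∂[p,q] = [q] − [p].
The resulting 6×12 matrix has rank 5, and its Smith normal form has invariant factors (1,1,1,1,1).

∂_2: C_2 → C_1 maps a triangle to the signed sum of its edges. For instance
  ∂QRT = RT − QT + QR,
  ∂PRT = RT − PT + PR.
As a 12×6 matrix over Z this has rank 6, with invariant factors (1,1,1,1,1,1).

Reading off H_k = ker ∂_k / im ∂_{k+1}:

  H_0: rank C_0 − rank ∂_1 = 6 − 5 = 1, and the invariant factors of ∂_1 are all 1, so H_0 ≅ Z.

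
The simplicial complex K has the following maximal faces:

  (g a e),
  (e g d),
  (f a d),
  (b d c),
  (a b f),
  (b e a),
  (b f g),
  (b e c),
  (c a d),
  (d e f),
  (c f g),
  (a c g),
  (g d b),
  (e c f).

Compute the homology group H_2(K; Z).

H_2 ≅ Z.

Order the vertices as a < b < c < d < e < f < g. Listing each simplex with vertices in this order, K has dimension 2 with simplices:

  0-simplices (7): a, b, c, d, e, f, g
  1-simplices (21): ab, ac, ad, ae, af, ag, bc, bd, be, bf, bg, cd, ce, cf, cg, de, df, dg, ef, eg, fg
  2-simplices (14): abe, abf, acd, acg, adf, aeg, bcd, bce, bdg, bfg, cef, cfg, def, deg

giving chain groups C_0 ≅ Z^7, C_1 ≅ Z^21, C_2 ≅ Z^14.

The boundary map ∂_1: C_1 → C_0 sends each edge [p,q] (with p < q) to q − p.
The resulting 7×21 matrix has rank 6, and its Smith normal form has invariant factors (1,1,1,1,1,1).

The boundary map ∂_2: C_2 → C_1 maps a triangle to the signed sum of its edges. For instance
  ∂bce = ce − be + bc,
  ∂deg = eg − dg + de.
As a 21×14 matrix over Z this has rank 13, with invariant factors (1,1,1,1,1,1,1,1,1,1,1,1,1).

Now H_k = ker ∂_k / im ∂_{k+1}, so:

  H_2: rank ker ∂_2 − rank ∂_3 = (14 − 13) − 0 = 1, and there is no ∂_3, so H_2 = Z.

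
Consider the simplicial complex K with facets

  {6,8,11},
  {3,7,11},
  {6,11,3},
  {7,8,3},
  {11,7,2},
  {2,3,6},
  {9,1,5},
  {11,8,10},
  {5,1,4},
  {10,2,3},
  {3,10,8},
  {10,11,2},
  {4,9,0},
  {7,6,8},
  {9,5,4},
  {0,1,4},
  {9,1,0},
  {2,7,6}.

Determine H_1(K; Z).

Take the total order 0 < 1 < 2 < 3 < 4 < 5 < 6 < 7 < 8 < 9 < 10 < 11 on the vertex set. Then K (dimension 2) consists of the simplices:

  0-simplices (12): [0], [1], [2], [3], [4], [5], [6], [7], [8], [9], [10], [11]
  1-simplices (27): (27 of them)
  2-simplices (18): (18 of them)

Hence C_0 ≅ Z^12, C_1 ≅ Z^27, C_2 ≅ Z^18.

Boundary ∂_1: C_1 → C_0 maps an edge to its endpoints' difference, ∂[p,q] = q − p. For instance
  ∂[1,5] = [5] − [1].
This gives a 12×27 integer matrix of rank 10; reducing to Smith normal form yields diagonal entries (1,1,1,1,1,1,1,1,1,1).

The boundary map ∂_2: C_2 → C_1 acts by ∂[p,q,r] = [q,r] − [p,r] + [p,q]. For instance
  ∂[0,1,4] = [1,4] − [0,4] + [0,1],
  ∂[1,4,5] = [4,5] − [1,5] + [1,4].
This gives a 27×18 integer matrix of rank 17; reducing to Smith normal form yields diagonal entries (1,1,1,1,1,1,1,1,1,1,1,1,1,1,1,1,2).

Reading off H_k = ker ∂_k / im ∂_{k+1}:

  H_1: rank ker ∂_1 − rank ∂_2 = (27 − 10) − 17 = 0, and ∂_2 has invariant factor 2 > 1, so H_1 ≅ Z_2.

H_1 = Z_2.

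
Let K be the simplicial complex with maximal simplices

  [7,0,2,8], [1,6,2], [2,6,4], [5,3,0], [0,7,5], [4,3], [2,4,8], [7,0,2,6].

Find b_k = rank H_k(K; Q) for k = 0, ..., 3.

b_0 = 1, b_1 = 1, b_2 = 0, b_3 = 0.

Take the total order 0 < 1 < 2 < 3 < 4 < 5 < 6 < 7 < 8 on the vertex set. Then K (dimension 3) consists of the simplices:

  0-simplices (9): [0], [1], [2], [3], [4], [5], [6], [7], [8]
  1-simplices (19): [0,2], [0,3], [0,5], [0,6], [0,7], [0,8], [1,2], [1,6], [2,4], [2,6], [2,7], [2,8], [3,4], [3,5], [4,6], [4,8], [5,7], [6,7], [7,8]
  2-simplices (12): [0,2,6], [0,2,7], [0,2,8], [0,3,5], [0,5,7], [0,6,7], [0,7,8], [1,2,6], [2,4,6], [2,4,8], [2,6,7], [2,7,8]
  3-simplices (2): [0,2,6,7], [0,2,7,8]

so the chain groups are C_0 ≅ Z^9, C_1 ≅ Z^19, C_2 ≅ Z^12, C_3 ≅ Z^2.

∂_1: C_1 → C_0 maps an edge to its endpoints' difference, ∂[p,q] = q − p. For instance
  ∂[0,3] = [3] − [0].
The 9×19 boundary matrix has rank 8 and Smith normal form diag(1,1,1,1,1,1,1,1).

Boundary ∂_2: C_2 → C_1 acts by ∂[p,q,r] = [q,r] − [p,r] + [p,q]. For instance
  ∂[0,5,7] = [5,7] − [0,7] + [0,5],
  ∂[0,2,6] = [2,6] − [0,6] + [0,2].
The resulting 19×12 matrix has rank 10, and its Smith normal form has invariant factors (1,1,1,1,1,1,1,1,1,1).

Boundary ∂_3: C_3 → C_2 sends each 3-simplex σ to the alternating sum Σ_i (−1)^i (σ with its i-th vertex removed). For instance
  ∂[0,2,7,8] = [2,7,8] − [0,7,8] + [0,2,8] − [0,2,7],
  ∂[0,2,6,7] = [2,6,7] − [0,6,7] + [0,2,7] − [0,2,6].
This gives a 12×2 integer matrix of rank 2; reducing to Smith normal form yields diagonal entries (1,1).

Now H_k = ker ∂_k / im ∂_{k+1}, so:

  H_0: rank C_0 − rank ∂_1 = 9 − 8 = 1, and the invariant factors of ∂_1 are all 1, so H_0 = Z.
  H_1: rank ker ∂_1 − rank ∂_2 = (19 − 8) − 10 = 1, and the invariant factors of ∂_2 are all 1, so H_1 = Z.
  H_2: rank ker ∂_2 − rank ∂_3 = (12 − 10) − 2 = 0, and the invariant factors of ∂_3 are all 1, so H_2 = 0.
  H_3: rank ker ∂_3 − rank ∂_4 = (2 − 2) − 0 = 0, and there is no ∂_4, so H_3 = 0.

As a check, the Euler characteristic is 9 − 19 + 12 − 2 = 0, which agrees with 1 − 1 + 0 − 0 = 0.

Hence the Betti numbers are b_0 = 1, b_1 = 1, b_2 = 0, b_3 = 0.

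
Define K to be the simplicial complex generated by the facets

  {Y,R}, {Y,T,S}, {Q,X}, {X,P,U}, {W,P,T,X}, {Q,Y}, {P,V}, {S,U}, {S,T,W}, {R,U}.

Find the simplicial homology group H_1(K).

K has 10 vertices, 18 edges, 7 triangles, 1 3-simplex.
rank ∂_1 = 9, rank ∂_2 = 6 ⇒ b_1 = 18 − 9 − 6 = 3; all invariant factors of ∂_2 are 1 so no torsion. So H_1 ≅ Z^3.

H_1 = Z^3.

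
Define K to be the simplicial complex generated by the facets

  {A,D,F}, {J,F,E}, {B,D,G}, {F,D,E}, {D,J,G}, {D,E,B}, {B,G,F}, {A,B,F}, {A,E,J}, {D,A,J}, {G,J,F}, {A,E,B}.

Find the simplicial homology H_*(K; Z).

H_0 = Z,  H_1 = Z/2Z,  H_2 = 0.

Fix the vertex order A < B < D < E < F < G < J and write every simplex with vertices in increasing order. Then dim K = 2 and the simplices of K are:

  0-simplices (7): A, B, D, E, F, G, J
  1-simplices (18): AB, AD, AE, AF, AJ, BD, BE, BF, BG, DE, DF, DG, DJ, EF, EJ, FG, FJ, GJ
  2-simplices (12): ABE, ABF, ADF, ADJ, AEJ, BDE, BDG, BFG, DEF, DGJ, EFJ, FGJ

giving chain groups C_0 ≅ Z^7, C_1 ≅ Z^18, C_2 ≅ Z^12.

The boundary map ∂_1: C_1 → C_0 sends each edge [p,q] (with p < q) to q − p.
The 7×18 boundary matrix has rank 6 and Smith normal form diag(1,1,1,1,1,1).

Boundary ∂_2: C_2 → C_1 acts by ∂[p,q,r] = [q,r] − [p,r] + [p,q]. For instance
  ∂FGJ = GJ − FJ + FG,
  ∂ABF = BF − AF + AB.
The resulting 18×12 matrix has rank 12, and its Smith normal form has invariant factors (1,1,1,1,1,1,1,1,1,1,1,2).

Now H_k = ker ∂_k / im ∂_{k+1}, so:

  H_0: rank C_0 − rank ∂_1 = 7 − 6 = 1, and the invariant factors of ∂_1 are all 1, so H_0 ≅ Z.
  H_1: rank ker ∂_1 − rank ∂_2 = (18 − 6) − 12 = 0, and ∂_2 has invariant factor 2 > 1, so H_1 ≅ Z/2Z.
  H_2: rank ker ∂_2 − rank ∂_3 = (12 − 12) − 0 = 0, and there is no ∂_3, so H_2 ≅ 0.

As a check, the Euler characteristic is 7 − 18 + 12 = 1, which agrees with 1 − 0 + 0 = 1.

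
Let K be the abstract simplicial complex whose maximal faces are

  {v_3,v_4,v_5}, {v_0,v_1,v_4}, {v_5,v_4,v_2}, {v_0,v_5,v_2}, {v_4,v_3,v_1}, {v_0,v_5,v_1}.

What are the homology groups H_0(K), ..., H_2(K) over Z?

H_0 ≅ Z,  H_1 ≅ Z,  H_2 = 0.

Order the vertices as v_0 < v_1 < v_2 < v_3 < v_4 < v_5. Listing each simplex with vertices in this order, K has dimension 2 with simplices:

  0-simplices (6): [v_0], [v_1], [v_2], [v_3], [v_4], [v_5]
  1-simplices (12): [v_0,v_1], [v_0,v_2], [v_0,v_4], [v_0,v_5], [v_1,v_3], [v_1,v_4], [v_1,v_5], [v_2,v_4], [v_2,v_5], [v_3,v_4], [v_3,v_5], [v_4,v_5]
  2-simplices (6): [v_0,v_1,v_4], [v_0,v_1,v_5], [v_0,v_2,v_5], [v_1,v_3,v_4], [v_2,v_4,v_5], [v_3,v_4,v_5]

so the chain groups are C_0 ≅ Z^6, C_1 ≅ Z^12, C_2 ≅ Z^6.

The boundary map ∂_1: C_1 → C_0 maps an edge to its endpoints' difference, ∂[p,q] = q − p.
The 6×12 boundary matrix has rank 5 and Smith normal form diag(1,1,1,1,1).

Boundary ∂_2: C_2 → C_1 acts by ∂[p,q,r] = [q,r] − [p,r] + [p,q]. For instance
  ∂[v_0,v_1,v_4] = [v_1,v_4] − [v_0,v_4] + [v_0,v_1],
  ∂[v_0,v_1,v_5] = [v_1,v_5] − [v_0,v_5] + [v_0,v_1].
The resulting 12×6 matrix has rank 6, and its Smith normal form has invariant factors (1,1,1,1,1,1).

Computing H_k = (kernel of ∂_k) / (image of ∂_{k+1}):

  H_0: rank C_0 − rank ∂_1 = 6 − 5 = 1, and the invariant factors of ∂_1 are all 1, so H_0 = Z.
  H_1: rank ker ∂_1 − rank ∂_2 = (12 − 5) − 6 = 1, and the invariant factors of ∂_2 are all 1, so H_1 = Z.
  H_2: rank ker ∂_2 − rank ∂_3 = (6 − 6) − 0 = 0, and there is no ∂_3, so H_2 = 0.

(K is a triangulation of the cylinder S^1 x I.)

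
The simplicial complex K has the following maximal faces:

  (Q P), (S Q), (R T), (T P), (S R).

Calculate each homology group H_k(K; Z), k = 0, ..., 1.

We work with the vertex ordering P < Q < R < S < T. The simplices of K, each written with vertices in increasing order, are:

  0-simplices (5): P, Q, R, S, T
  1-simplices (5): PQ, PT, QS, RS, RT

so the chain groups are C_0 ≅ Z^5, C_1 ≅ Z^5.

∂_1: C_1 → C_0 sends each edge [p,q] (with p < q) to q − p.
As a 5×5 matrix over Z this has rank 4, with invariant factors (1,1,1,1).

From H_k ≅ ker(∂_k) / im(∂_{k+1}) we obtain:

  H_0: rank C_0 − rank ∂_1 = 5 − 4 = 1, and the invariant factors of ∂_1 are all 1, so H_0 = Z.
  H_1: rank ker ∂_1 − rank ∂_2 = (5 − 4) − 0 = 1, and there is no ∂_2, so H_1 = Z.

As a check, the Euler characteristic is 5 − 5 = 0, which agrees with 1 − 1 = 0.

H_0 = Z,  H_1 = Z.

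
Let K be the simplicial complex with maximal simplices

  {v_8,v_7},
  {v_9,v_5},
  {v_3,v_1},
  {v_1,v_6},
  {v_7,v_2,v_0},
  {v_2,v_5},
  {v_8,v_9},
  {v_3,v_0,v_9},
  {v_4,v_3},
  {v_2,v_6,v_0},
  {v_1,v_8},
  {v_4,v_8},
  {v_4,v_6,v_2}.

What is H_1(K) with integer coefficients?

H_1 ≅ Z^6.

Take the total order v_0 < v_1 < v_2 < v_3 < v_4 < v_5 < v_6 < v_7 < v_8 < v_9 on the vertex set. Then K (dimension 2) consists of the simplices:

  0-simplices (10): [v_0], [v_1], [v_2], [v_3], [v_4], [v_5], [v_6], [v_7], [v_8], [v_9]
  1-simplices (19): (19 of them)
  2-simplices (4): [v_0,v_2,v_6], [v_0,v_2,v_7], [v_0,v_3,v_9], [v_2,v_4,v_6]

so the chain groups are C_0 ≅ Z^10, C_1 ≅ Z^19, C_2 ≅ Z^4.

Boundary ∂_1: C_1 → C_0 sends each edge [p,q] (with p < q) to q − p. For instance
  ∂[v_2,v_4] = [v_4] − [v_2].
This gives a 10×19 integer matrix of rank 9; reducing to Smith normal form yields diagonal entries (1,1,1,1,1,1,1,1,1).

∂_2: C_2 → C_1 sends each 2-simplex [p,q,r] to [q,r] − [p,r] + [p,q]. For instance
  ∂[v_0,v_2,v_6] = [v_2,v_6] − [v_0,v_6] + [v_0,v_2],
  ∂[v_0,v_3,v_9] = [v_3,v_9] − [v_0,v_9] + [v_0,v_3].
This gives a 19×4 integer matrix of rank 4; reducing to Smith normal form yields diagonal entries (1,1,1,1).

Reading off H_k = ker ∂_k / im ∂_{k+1}:

  H_1: rank ker ∂_1 − rank ∂_2 = (19 − 9) − 4 = 6, and the invariant factors of ∂_2 are all 1, so H_1 = Z^6.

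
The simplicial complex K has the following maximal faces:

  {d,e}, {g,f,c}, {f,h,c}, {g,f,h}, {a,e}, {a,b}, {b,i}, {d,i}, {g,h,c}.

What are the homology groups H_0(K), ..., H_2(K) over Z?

H_0 = Z^2,  H_1 = Z,  H_2 = Z.

Order the vertices as a < b < c < d < e < f < g < h < i. Listing each simplex with vertices in this order, K has dimension 2 with simplices:

  0-simplices (9): a, b, c, d, e, f, g, h, i
  1-simplices (11): ab, ae, bi, cf, cg, ch, de, di, fg, fh, gh
  2-simplices (4): cfg, cfh, cgh, fgh

Hence C_0 ≅ Z^9, C_1 ≅ Z^11, C_2 ≅ Z^4.

Boundary ∂_1: C_1 → C_0 maps an edge to its endpoints' difference, ∂[p,q] = q − p. For instance
  ∂fg = g − f.
As a 9×11 matrix over Z this has rank 7, with invariant factors (1,1,1,1,1,1,1).

∂_2: C_2 → C_1 acts by ∂[p,q,r] = [q,r] − [p,r] + [p,q]. For instance
  ∂cfg = fg − cg + cf,
  ∂cgh = gh − ch + cg.
The 11×4 boundary matrix has rank 3 and Smith normal form diag(1,1,1).

Now H_k = ker ∂_k / im ∂_{k+1}, so:

  H_0: rank C_0 − rank ∂_1 = 9 − 7 = 2, and the invariant factors of ∂_1 are all 1, so H_0 ≅ Z^2.
  H_1: rank ker ∂_1 − rank ∂_2 = (11 − 7) − 3 = 1, and the invariant factors of ∂_2 are all 1, so H_1 ≅ Z.
  H_2: rank ker ∂_2 − rank ∂_3 = (4 − 3) − 0 = 1, and there is no ∂_3, so H_2 ≅ Z.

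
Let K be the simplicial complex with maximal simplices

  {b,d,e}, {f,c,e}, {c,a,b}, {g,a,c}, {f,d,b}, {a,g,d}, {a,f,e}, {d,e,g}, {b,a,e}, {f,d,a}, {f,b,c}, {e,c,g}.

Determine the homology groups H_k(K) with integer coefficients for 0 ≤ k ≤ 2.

Fix the vertex order a < b < c < d < e < f < g and write every simplex with vertices in increasing order. Then dim K = 2 and the simplices of K are:

  0-simplices (7): a, b, c, d, e, f, g
  1-simplices (18): ab, ac, ad, ae, af, ag, bc, bd, be, bf, ce, cf, cg, de, df, dg, ef, eg
  2-simplices (12): abc, abe, acg, adf, adg, aef, bcf, bde, bdf, cef, ceg, deg

so the chain groups are C_0 ≅ Z^7, C_1 ≅ Z^18, C_2 ≅ Z^12.

Boundary ∂_1: C_1 → C_0 is given by ∂[p,q] = [q] − [p].
The 7×18 boundary matrix has rank 6 and Smith normal form diag(1,1,1,1,1,1).

The boundary map ∂_2: C_2 → C_1 sends each 2-simplex [p,q,r] to [q,r] − [p,r] + [p,q]. For instance
  ∂deg = eg − dg + de,
  ∂acg = cg − ag + ac.
This gives a 18×12 integer matrix of rank 12; reducing to Smith normal form yields diagonal entries (1,1,1,1,1,1,1,1,1,1,1,2).

From H_k ≅ ker(∂_k) / im(∂_{k+1}) we obtain:

  H_0: rank C_0 − rank ∂_1 = 7 − 6 = 1, and the invariant factors of ∂_1 are all 1, so H_0 = Z.
  H_1: rank ker ∂_1 − rank ∂_2 = (18 − 6) − 12 = 0, and ∂_2 has invariant factor 2 > 1, so H_1 = Z/2.
  H_2: rank ker ∂_2 − rank ∂_3 = (12 − 12) − 0 = 0, and there is no ∂_3, so H_2 = 0.

As a check, the Euler characteristic is 7 − 18 + 12 = 1, which agrees with 1 − 0 + 0 = 1.
(K is a triangulation of the real projective plane RP^2.)

H_0 = Z,  H_1 = Z/2,  H_2 = 0.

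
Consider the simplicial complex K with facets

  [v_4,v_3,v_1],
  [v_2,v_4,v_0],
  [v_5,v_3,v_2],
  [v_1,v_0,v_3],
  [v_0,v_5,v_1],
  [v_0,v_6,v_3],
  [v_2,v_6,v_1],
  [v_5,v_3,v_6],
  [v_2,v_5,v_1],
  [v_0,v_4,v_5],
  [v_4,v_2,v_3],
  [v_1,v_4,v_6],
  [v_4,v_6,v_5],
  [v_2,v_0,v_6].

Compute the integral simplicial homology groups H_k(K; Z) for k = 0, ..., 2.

H_0 = Z,  H_1 = Z^2,  H_2 = Z.

We work with the vertex ordering v_0 < v_1 < v_2 < v_3 < v_4 < v_5 < v_6. The simplices of K, each written with vertices in increasing order, are:

  0-simplices (7): [v_0], [v_1], [v_2], [v_3], [v_4], [v_5], [v_6]
  1-simplices (21): (21 of them)
  2-simplices (14): (14 of them)

Hence C_0 ≅ Z^7, C_1 ≅ Z^21, C_2 ≅ Z^14.

The boundary map ∂_1: C_1 → C_0 sends each edge [p,q] (with p < q) to q − p.
As a 7×21 matrix over Z this has rank 6, with invariant factors (1,1,1,1,1,1).

Boundary ∂_2: C_2 → C_1 maps a triangle to the signed sum of its edges. For instance
  ∂[v_1,v_4,v_6] = [v_4,v_6] − [v_1,v_6] + [v_1,v_4],
  ∂[v_1,v_2,v_6] = [v_2,v_6] − [v_1,v_6] + [v_1,v_2].
As a 21×14 matrix over Z this has rank 13, with invariant factors (1,1,1,1,1,1,1,1,1,1,1,1,1).

Computing H_k = (kernel of ∂_k) / (image of ∂_{k+1}):

  H_0: rank C_0 − rank ∂_1 = 7 − 6 = 1, and the invariant factors of ∂_1 are all 1, so H_0 ≅ Z.
  H_1: rank ker ∂_1 − rank ∂_2 = (21 − 6) − 13 = 2, and the invariant factors of ∂_2 are all 1, so H_1 ≅ Z^2.
  H_2: rank ker ∂_2 − rank ∂_3 = (14 − 13) − 0 = 1, and there is no ∂_3, so H_2 ≅ Z.

As a check, the Euler characteristic is 7 − 21 + 14 = 0, which agrees with 1 − 2 + 1 = 0.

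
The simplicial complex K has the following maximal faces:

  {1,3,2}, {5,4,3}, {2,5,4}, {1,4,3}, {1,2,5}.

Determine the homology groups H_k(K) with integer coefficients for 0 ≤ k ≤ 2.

Take the total order 1 < 2 < 3 < 4 < 5 on the vertex set. Then K (dimension 2) consists of the simplices:

  0-simplices (5): [1], [2], [3], [4], [5]
  1-simplices (10): [1,2], [1,3], [1,4], [1,5], [2,3], [2,4], [2,5], [3,4], [3,5], [4,5]
  2-simplices (5): [1,2,3], [1,2,5], [1,3,4], [2,4,5], [3,4,5]

Hence C_0 ≅ Z^5, C_1 ≅ Z^10, C_2 ≅ Z^5.

The boundary map ∂_1: C_1 → C_0 is given by ∂[p,q] = [q] − [p].
As a 5×10 matrix over Z this has rank 4, with invariant factors (1,1,1,1).

The boundary map ∂_2: C_2 → C_1 maps a triangle to the signed sum of its edges. For instance
  ∂[2,4,5] = [4,5] − [2,5] + [2,4],
  ∂[1,3,4] = [3,4] − [1,4] + [1,3].
This gives a 10×5 integer matrix of rank 5; reducing to Smith normal form yields diagonal entries (1,1,1,1,1).

Computing H_k = (kernel of ∂_k) / (image of ∂_{k+1}):

  H_0: rank C_0 − rank ∂_1 = 5 − 4 = 1, and the invariant factors of ∂_1 are all 1, so H_0 ≅ Z.
  H_1: rank ker ∂_1 − rank ∂_2 = (10 − 4) − 5 = 1, and the invariant factors of ∂_2 are all 1, so H_1 ≅ Z.
  H_2: rank ker ∂_2 − rank ∂_3 = (5 − 5) − 0 = 0, and there is no ∂_3, so H_2 ≅ 0.

(K is a triangulation of the Möbius band.)

H_0 = Z,  H_1 = Z,  H_2 = 0.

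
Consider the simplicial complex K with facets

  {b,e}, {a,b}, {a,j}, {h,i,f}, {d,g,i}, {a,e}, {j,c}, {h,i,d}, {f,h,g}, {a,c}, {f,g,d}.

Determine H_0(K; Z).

H_0 ≅ Z^2.

We work with the vertex ordering a < b < c < d < e < f < g < h < i < j. The simplices of K, each written with vertices in increasing order, are:

  0-simplices (10): a, b, c, d, e, f, g, h, i, j
  1-simplices (16): ab, ac, ae, aj, be, cj, df, dg, dh, di, fg, fh, fi, gh, gi, hi
  2-simplices (5): dfg, dgi, dhi, fgh, fhi

Hence C_0 ≅ Z^10, C_1 ≅ Z^16, C_2 ≅ Z^5.

Boundary ∂_1: C_1 → C_0 sends each edge [p,q] (with p < q) to q − p.
The resulting 10×16 matrix has rank 8, and its Smith normal form has invariant factors (1,1,1,1,1,1,1,1).

The boundary map ∂_2: C_2 → C_1 maps a triangle to the signed sum of its edges. For instance
  ∂dhi = hi − di + dh,
  ∂dgi = gi − di + dg.
The resulting 16×5 matrix has rank 5, and its Smith normal form has invariant factors (1,1,1,1,1).

Computing H_k = (kernel of ∂_k) / (image of ∂_{k+1}):

  H_0: rank C_0 − rank ∂_1 = 10 − 8 = 2, and the invariant factors of ∂_1 are all 1, so H_0 ≅ Z^2.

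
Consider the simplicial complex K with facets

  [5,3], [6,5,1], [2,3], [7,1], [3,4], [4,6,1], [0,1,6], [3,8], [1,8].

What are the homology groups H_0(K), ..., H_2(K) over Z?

H_0 = Z,  H_1 = Z^2,  H_2 = 0.

Fix the vertex order 0 < 1 < 2 < 3 < 4 < 5 < 6 < 7 < 8 and write every simplex with vertices in increasing order. Then dim K = 2 and the simplices of K are:

  0-simplices (9): [0], [1], [2], [3], [4], [5], [6], [7], [8]
  1-simplices (13): [0,1], [0,6], [1,4], [1,5], [1,6], [1,7], [1,8], [2,3], [3,4], [3,5], [3,8], [4,6], [5,6]
  2-simplices (3): [0,1,6], [1,4,6], [1,5,6]

giving chain groups C_0 ≅ Z^9, C_1 ≅ Z^13, C_2 ≅ Z^3.

Boundary ∂_1: C_1 → C_0 is given by ∂[p,q] = [q] − [p]. For instance
  ∂[3,5] = [5] − [3].
As a 9×13 matrix over Z this has rank 8, with invariant factors (1,1,1,1,1,1,1,1).

The boundary map ∂_2: C_2 → C_1 acts by ∂[p,q,r] = [q,r] − [p,r] + [p,q]. For instance
  ∂[1,5,6] = [5,6] − [1,6] + [1,5],
  ∂[1,4,6] = [4,6] − [1,6] + [1,4].
The 13×3 boundary matrix has rank 3 and Smith normal form diag(1,1,1).

Computing H_k = (kernel of ∂_k) / (image of ∂_{k+1}):

  H_0: rank C_0 − rank ∂_1 = 9 − 8 = 1, and the invariant factors of ∂_1 are all 1, so H_0 ≅ Z.
  H_1: rank ker ∂_1 − rank ∂_2 = (13 − 8) − 3 = 2, and the invariant factors of ∂_2 are all 1, so H_1 ≅ Z^2.
  H_2: rank ker ∂_2 − rank ∂_3 = (3 − 3) − 0 = 0, and there is no ∂_3, so H_2 ≅ 0.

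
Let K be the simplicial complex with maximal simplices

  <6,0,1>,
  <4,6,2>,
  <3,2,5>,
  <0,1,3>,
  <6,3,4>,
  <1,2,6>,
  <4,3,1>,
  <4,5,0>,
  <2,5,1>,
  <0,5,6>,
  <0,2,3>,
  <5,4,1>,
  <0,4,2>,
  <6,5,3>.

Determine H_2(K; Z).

K has 7 vertices, 21 edges, 14 triangles.
rank ∂_2 = 13, rank ∂_3 = 0 ⇒ b_2 = 14 − 13 − 0 = 1. So H_2 ≅ Z.

H_2 ≅ Z.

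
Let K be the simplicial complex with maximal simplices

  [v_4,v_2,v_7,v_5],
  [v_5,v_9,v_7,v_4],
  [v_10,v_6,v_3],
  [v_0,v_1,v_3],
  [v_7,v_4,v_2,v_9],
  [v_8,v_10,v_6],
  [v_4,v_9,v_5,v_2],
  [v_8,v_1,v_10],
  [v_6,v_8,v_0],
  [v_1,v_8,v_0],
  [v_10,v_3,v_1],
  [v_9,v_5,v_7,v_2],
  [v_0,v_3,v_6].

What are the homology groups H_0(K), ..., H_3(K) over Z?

H_0 ≅ Z^2,  H_1 = 0,  H_2 ≅ Z,  H_3 ≅ Z.

Take the total order v_0 < v_1 < v_2 < v_3 < v_4 < v_5 < v_6 < v_7 < v_8 < v_9 < v_10 on the vertex set. Then K (dimension 3) consists of the simplices:

  0-simplices (11): [v_0], [v_1], [v_2], [v_3], [v_4], [v_5], [v_6], [v_7], [v_8], [v_9], [v_10]
  1-simplices (22): (22 of them)
  2-simplices (18): (18 of them)
  3-simplices (5): [v_2,v_4,v_5,v_7], [v_2,v_4,v_5,v_9], [v_2,v_4,v_7,v_9], [v_2,v_5,v_7,v_9], [v_4,v_5,v_7,v_9]

giving chain groups C_0 ≅ Z^11, C_1 ≅ Z^22, C_2 ≅ Z^18, C_3 ≅ Z^5.

∂_1: C_1 → C_0 is given by ∂[p,q] = [q] − [p].
This gives a 11×22 integer matrix of rank 9; reducing to Smith normal form yields diagonal entries (1,1,1,1,1,1,1,1,1).

∂_2: C_2 → C_1 sends each 2-simplex [p,q,r] to [q,r] − [p,r] + [p,q]. For instance
  ∂[v_1,v_3,v_10] = [v_3,v_10] − [v_1,v_10] + [v_1,v_3],
  ∂[v_0,v_1,v_3] = [v_1,v_3] − [v_0,v_3] + [v_0,v_1].
As a 22×18 matrix over Z this has rank 13, with invariant factors (1,1,1,1,1,1,1,1,1,1,1,1,1).

∂_3: C_3 → C_2 sends each 3-simplex σ to the alternating sum Σ_i (−1)^i (σ with its i-th vertex removed). For instance
  ∂[v_2,v_5,v_7,v_9] = [v_5,v_7,v_9] − [v_2,v_7,v_9] + [v_2,v_5,v_9] − [v_2,v_5,v_7],
  ∂[v_2,v_4,v_5,v_7] = [v_4,v_5,v_7] − [v_2,v_5,v_7] + [v_2,v_4,v_7] − [v_2,v_4,v_5].
The resulting 18×5 matrix has rank 4, and its Smith normal form has invariant factors (1,1,1,1).

Now H_k = ker ∂_k / im ∂_{k+1}, so:

  H_0: rank C_0 − rank ∂_1 = 11 − 9 = 2, and the invariant factors of ∂_1 are all 1, so H_0 ≅ Z^2.
  H_1: rank ker ∂_1 − rank ∂_2 = (22 − 9) − 13 = 0, and the invariant factors of ∂_2 are all 1, so H_1 ≅ 0.
  H_2: rank ker ∂_2 − rank ∂_3 = (18 − 13) − 4 = 1, and the invariant factors of ∂_3 are all 1, so H_2 ≅ Z.
  H_3: rank ker ∂_3 − rank ∂_4 = (5 − 4) − 0 = 1, and there is no ∂_4, so H_3 ≅ Z.

As a check, the Euler characteristic is 11 − 22 + 18 − 5 = 2, which agrees with 2 − 0 + 1 − 1 = 2.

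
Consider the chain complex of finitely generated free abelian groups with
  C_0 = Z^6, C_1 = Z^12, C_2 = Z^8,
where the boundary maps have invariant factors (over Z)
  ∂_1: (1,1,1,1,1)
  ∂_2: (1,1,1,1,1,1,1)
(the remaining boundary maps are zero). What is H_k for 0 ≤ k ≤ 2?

H_0 ≅ Z,  H_1 = 0,  H_2 ≅ Z.

H_0: b_0 = 6 − 0 − 5 = 1; torsion from ∂_1 factors > 1: none. So H_0 ≅ Z.
H_1: b_1 = 12 − 5 − 7 = 0; torsion from ∂_2 factors > 1: none. So H_1 ≅ 0.
H_2: b_2 = 8 − 7 − 0 = 1; torsion from ∂_3 factors > 1: none. So H_2 ≅ Z.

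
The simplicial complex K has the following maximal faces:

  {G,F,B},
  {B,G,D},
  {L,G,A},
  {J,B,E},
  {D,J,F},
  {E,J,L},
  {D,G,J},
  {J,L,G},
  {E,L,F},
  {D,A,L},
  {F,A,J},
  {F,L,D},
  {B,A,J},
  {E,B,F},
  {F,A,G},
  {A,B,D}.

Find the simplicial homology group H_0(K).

H_0 = Z.

Take the total order A < B < D < E < F < G < J < L on the vertex set. Then K (dimension 2) consists of the simplices:

  0-simplices (8): A, B, D, E, F, G, J, L
  1-simplices (24): AB, AD, AF, AG, AJ, AL, BD, BE, BF, BG, BJ, DF, DG, DJ, DL, EF, EJ, EL, FG, FJ, FL, GJ, GL, JL
  2-simplices (16): ABD, ABJ, ADL, AFG, AFJ, AGL, BDG, BEF, BEJ, BFG, DFJ, DFL, DGJ, EFL, EJL, GJL

giving chain groups C_0 ≅ Z^8, C_1 ≅ Z^24, C_2 ≅ Z^16.

Boundary ∂_1: C_1 → C_0 is given by ∂[p,q] = [q] − [p].
The 8×24 boundary matrix has rank 7 and Smith normal form diag(1,1,1,1,1,1,1).

∂_2: C_2 → C_1 acts by ∂[p,q,r] = [q,r] − [p,r] + [p,q]. For instance
  ∂DFJ = FJ − DJ + DF,
  ∂BEJ = EJ − BJ + BE.
As a 24×16 matrix over Z this has rank 15, with invariant factors (1,1,1,1,1,1,1,1,1,1,1,1,1,1,1).

Now H_k = ker ∂_k / im ∂_{k+1}, so:

  H_0: rank C_0 − rank ∂_1 = 8 − 7 = 1, and the invariant factors of ∂_1 are all 1, so H_0 = Z.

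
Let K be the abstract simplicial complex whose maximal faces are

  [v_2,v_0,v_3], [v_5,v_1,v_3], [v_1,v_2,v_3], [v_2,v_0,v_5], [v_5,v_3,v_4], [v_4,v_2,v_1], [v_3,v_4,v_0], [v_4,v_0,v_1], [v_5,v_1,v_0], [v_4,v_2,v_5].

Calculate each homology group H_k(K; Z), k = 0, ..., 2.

Order the vertices as v_0 < v_1 < v_2 < v_3 < v_4 < v_5. Listing each simplex with vertices in this order, K has dimension 2 with simplices:

  0-simplices (6): [v_0], [v_1], [v_2], [v_3], [v_4], [v_5]
  1-simplices (15): (15 of them)
  2-simplices (10): [v_0,v_1,v_4], [v_0,v_1,v_5], [v_0,v_2,v_3], [v_0,v_2,v_5], [v_0,v_3,v_4], [v_1,v_2,v_3], [v_1,v_2,v_4], [v_1,v_3,v_5], [v_2,v_4,v_5], [v_3,v_4,v_5]

Hence C_0 ≅ Z^6, C_1 ≅ Z^15, C_2 ≅ Z^10.

The boundary map ∂_1: C_1 → C_0 sends each edge [p,q] (with p < q) to q − p. For instance
  ∂[v_2,v_5] = [v_5] − [v_2].
The 6×15 boundary matrix has rank 5 and Smith normal form diag(1,1,1,1,1).

∂_2: C_2 → C_1 acts by ∂[p,q,r] = [q,r] − [p,r] + [p,q]. For instance
  ∂[v_0,v_3,v_4] = [v_3,v_4] − [v_0,v_4] + [v_0,v_3],
  ∂[v_0,v_1,v_5] = [v_1,v_5] − [v_0,v_5] + [v_0,v_1].
The 15×10 boundary matrix has rank 10 and Smith normal form diag(1,1,1,1,1,1,1,1,1,2).

From H_k ≅ ker(∂_k) / im(∂_{k+1}) we obtain:

  H_0: rank C_0 − rank ∂_1 = 6 − 5 = 1, and the invariant factors of ∂_1 are all 1, so H_0 ≅ Z.
  H_1: rank ker ∂_1 − rank ∂_2 = (15 − 5) − 10 = 0, and ∂_2 has invariant factor 2 > 1, so H_1 ≅ Z/2.
  H_2: rank ker ∂_2 − rank ∂_3 = (10 − 10) − 0 = 0, and there is no ∂_3, so H_2 ≅ 0.

As a check, the Euler characteristic is 6 − 15 + 10 = 1, which agrees with 1 − 0 + 0 = 1.

H_0 = Z,  H_1 = Z/2,  H_2 = 0.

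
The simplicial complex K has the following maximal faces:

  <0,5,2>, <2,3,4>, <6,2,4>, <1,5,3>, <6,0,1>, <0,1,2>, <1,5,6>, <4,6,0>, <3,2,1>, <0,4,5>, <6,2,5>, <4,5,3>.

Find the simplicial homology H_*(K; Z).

H_0 = Z,  H_1 = Z_2,  H_2 = 0.

We work with the vertex ordering 0 < 1 < 2 < 3 < 4 < 5 < 6. The simplices of K, each written with vertices in increasing order, are:

  0-simplices (7): [0], [1], [2], [3], [4], [5], [6]
  1-simplices (18): [0,1], [0,2], [0,4], [0,5], [0,6], [1,2], [1,3], [1,5], [1,6], [2,3], [2,4], [2,5], [2,6], [3,4], [3,5], [4,5], [4,6], [5,6]
  2-simplices (12): [0,1,2], [0,1,6], [0,2,5], [0,4,5], [0,4,6], [1,2,3], [1,3,5], [1,5,6], [2,3,4], [2,4,6], [2,5,6], [3,4,5]

giving chain groups C_0 ≅ Z^7, C_1 ≅ Z^18, C_2 ≅ Z^12.

∂_1: C_1 → C_0 is given by ∂[p,q] = [q] − [p]. For instance
  ∂[2,3] = [3] − [2].
The resulting 7×18 matrix has rank 6, and its Smith normal form has invariant factors (1,1,1,1,1,1).

The boundary map ∂_2: C_2 → C_1 maps a triangle to the signed sum of its edges. For instance
  ∂[0,4,6] = [4,6] − [0,6] + [0,4],
  ∂[1,2,3] = [2,3] − [1,3] + [1,2].
This gives a 18×12 integer matrix of rank 12; reducing to Smith normal form yields diagonal entries (1,1,1,1,1,1,1,1,1,1,1,2).

Now H_k = ker ∂_k / im ∂_{k+1}, so:

  H_0: rank C_0 − rank ∂_1 = 7 − 6 = 1, and the invariant factors of ∂_1 are all 1, so H_0 = Z.
  H_1: rank ker ∂_1 − rank ∂_2 = (18 − 6) − 12 = 0, and ∂_2 has invariant factor 2 > 1, so H_1 = Z_2.
  H_2: rank ker ∂_2 − rank ∂_3 = (12 − 12) − 0 = 0, and there is no ∂_3, so H_2 = 0.

(K is a triangulation of the real projective plane RP^2.)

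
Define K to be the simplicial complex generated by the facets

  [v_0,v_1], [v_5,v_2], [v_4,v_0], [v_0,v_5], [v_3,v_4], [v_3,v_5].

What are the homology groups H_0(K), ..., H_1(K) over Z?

We work with the vertex ordering v_0 < v_1 < v_2 < v_3 < v_4 < v_5. The simplices of K, each written with vertices in increasing order, are:

  0-simplices (6): [v_0], [v_1], [v_2], [v_3], [v_4], [v_5]
  1-simplices (6): [v_0,v_1], [v_0,v_4], [v_0,v_5], [v_2,v_5], [v_3,v_4], [v_3,v_5]

giving chain groups C_0 ≅ Z^6, C_1 ≅ Z^6.

Boundary ∂_1: C_1 → C_0 sends each edge [p,q] (with p < q) to q − p. For instance
  ∂[v_0,v_1] = [v_1] − [v_0].
As a 6×6 matrix over Z this has rank 5, with invariant factors (1,1,1,1,1).

Now H_k = ker ∂_k / im ∂_{k+1}, so:

  H_0: rank C_0 − rank ∂_1 = 6 − 5 = 1, and the invariant factors of ∂_1 are all 1, so H_0 ≅ Z.
  H_1: rank ker ∂_1 − rank ∂_2 = (6 − 5) − 0 = 1, and there is no ∂_2, so H_1 ≅ Z.

H_0 = Z,  H_1 = Z.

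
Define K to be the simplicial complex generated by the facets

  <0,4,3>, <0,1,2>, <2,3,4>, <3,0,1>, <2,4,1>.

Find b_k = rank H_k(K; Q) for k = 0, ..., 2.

b_0 = 1, b_1 = 1, b_2 = 0.

K has 5 vertices, 10 edges, 5 triangles.
rank ∂_0 = 0, rank ∂_1 = 4 ⇒ b_0 = 5 − 0 − 4 = 1; all invariant factors of ∂_1 are 1 so no torsion. So H_0 ≅ Z.
rank ∂_1 = 4, rank ∂_2 = 5 ⇒ b_1 = 10 − 4 − 5 = 1; all invariant factors of ∂_2 are 1 so no torsion. So H_1 ≅ Z.
rank ∂_2 = 5, rank ∂_3 = 0 ⇒ b_2 = 5 − 5 − 0 = 0. So H_2 ≅ 0.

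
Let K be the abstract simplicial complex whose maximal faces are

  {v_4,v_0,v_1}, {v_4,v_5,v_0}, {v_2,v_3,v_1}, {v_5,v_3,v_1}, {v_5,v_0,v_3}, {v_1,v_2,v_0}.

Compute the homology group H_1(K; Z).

H_1 ≅ Z.

K has 6 vertices, 12 edges, 6 triangles.
rank ∂_1 = 5, rank ∂_2 = 6 ⇒ b_1 = 12 − 5 − 6 = 1; all invariant factors of ∂_2 are 1 so no torsion. So H_1 = Z.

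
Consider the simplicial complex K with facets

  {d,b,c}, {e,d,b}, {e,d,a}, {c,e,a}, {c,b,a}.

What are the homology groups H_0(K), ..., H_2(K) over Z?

Order the vertices as a < b < c < d < e. Listing each simplex with vertices in this order, K has dimension 2 with simplices:

  0-simplices (5): a, b, c, d, e
  1-simplices (10): ab, ac, ad, ae, bc, bd, be, cd, ce, de
  2-simplices (5): abc, ace, ade, bcd, bde

giving chain groups C_0 ≅ Z^5, C_1 ≅ Z^10, C_2 ≅ Z^5.

∂_1: C_1 → C_0 maps an edge to its endpoints' difference, ∂[p,q] = q − p. For instance
  ∂ac = c − a.
The 5×10 boundary matrix has rank 4 and Smith normal form diag(1,1,1,1).

The boundary map ∂_2: C_2 → C_1 sends each 2-simplex [p,q,r] to [q,r] − [p,r] + [p,q]. For instance
  ∂ace = ce − ae + ac,
  ∂abc = bc − ac + ab.
This gives a 10×5 integer matrix of rank 5; reducing to Smith normal form yields diagonal entries (1,1,1,1,1).

From H_k ≅ ker(∂_k) / im(∂_{k+1}) we obtain:

  H_0: rank C_0 − rank ∂_1 = 5 − 4 = 1, and the invariant factors of ∂_1 are all 1, so H_0 ≅ Z.
  H_1: rank ker ∂_1 − rank ∂_2 = (10 − 4) − 5 = 1, and the invariant factors of ∂_2 are all 1, so H_1 ≅ Z.
  H_2: rank ker ∂_2 − rank ∂_3 = (5 − 5) − 0 = 0, and there is no ∂_3, so H_2 ≅ 0.

H_0 ≅ Z,  H_1 ≅ Z,  H_2 = 0.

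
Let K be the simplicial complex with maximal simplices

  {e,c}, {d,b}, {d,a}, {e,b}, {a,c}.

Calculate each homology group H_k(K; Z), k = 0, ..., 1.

Order the vertices as a < b < c < d < e. Listing each simplex with vertices in this order, K has dimension 1 with simplices:

  0-simplices (5): a, b, c, d, e
  1-simplices (5): ac, ad, bd, be, ce

so the chain groups are C_0 ≅ Z^5, C_1 ≅ Z^5.

Boundary ∂_1: C_1 → C_0 maps an edge to its endpoints' difference, ∂[p,q] = q − p.
The 5×5 boundary matrix has rank 4 and Smith normal form diag(1,1,1,1).

Computing H_k = (kernel of ∂_k) / (image of ∂_{k+1}):

  H_0: rank C_0 − rank ∂_1 = 5 − 4 = 1, and the invariant factors of ∂_1 are all 1, so H_0 = Z.
  H_1: rank ker ∂_1 − rank ∂_2 = (5 − 4) − 0 = 1, and there is no ∂_2, so H_1 = Z.

H_0 ≅ Z,  H_1 ≅ Z.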